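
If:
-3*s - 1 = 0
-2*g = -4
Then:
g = 2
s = -1/3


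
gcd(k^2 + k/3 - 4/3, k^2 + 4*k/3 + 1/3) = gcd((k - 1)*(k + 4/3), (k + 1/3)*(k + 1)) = 1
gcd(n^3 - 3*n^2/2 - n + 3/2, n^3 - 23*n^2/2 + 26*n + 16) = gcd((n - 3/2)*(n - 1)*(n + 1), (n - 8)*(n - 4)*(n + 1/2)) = 1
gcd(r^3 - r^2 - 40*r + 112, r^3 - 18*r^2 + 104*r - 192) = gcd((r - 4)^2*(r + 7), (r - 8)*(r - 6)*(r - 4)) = r - 4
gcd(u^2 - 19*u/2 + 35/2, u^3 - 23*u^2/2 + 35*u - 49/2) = u - 7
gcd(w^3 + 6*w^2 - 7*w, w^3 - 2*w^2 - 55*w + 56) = w^2 + 6*w - 7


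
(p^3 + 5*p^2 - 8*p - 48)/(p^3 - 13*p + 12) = (p + 4)/(p - 1)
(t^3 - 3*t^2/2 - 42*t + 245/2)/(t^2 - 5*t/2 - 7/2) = (t^2 + 2*t - 35)/(t + 1)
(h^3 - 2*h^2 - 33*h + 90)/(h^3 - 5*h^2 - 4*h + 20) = (h^2 + 3*h - 18)/(h^2 - 4)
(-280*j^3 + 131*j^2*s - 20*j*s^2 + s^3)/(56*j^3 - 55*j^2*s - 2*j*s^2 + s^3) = (35*j^2 - 12*j*s + s^2)/(-7*j^2 + 6*j*s + s^2)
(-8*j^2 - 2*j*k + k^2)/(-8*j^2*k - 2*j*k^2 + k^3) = 1/k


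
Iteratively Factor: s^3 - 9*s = (s)*(s^2 - 9) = s*(s + 3)*(s - 3)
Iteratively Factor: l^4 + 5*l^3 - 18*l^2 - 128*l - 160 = (l + 4)*(l^3 + l^2 - 22*l - 40) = (l + 2)*(l + 4)*(l^2 - l - 20) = (l + 2)*(l + 4)^2*(l - 5)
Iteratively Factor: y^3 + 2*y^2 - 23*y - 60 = (y - 5)*(y^2 + 7*y + 12) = (y - 5)*(y + 4)*(y + 3)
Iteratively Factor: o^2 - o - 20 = (o - 5)*(o + 4)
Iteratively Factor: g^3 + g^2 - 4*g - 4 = (g + 2)*(g^2 - g - 2) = (g + 1)*(g + 2)*(g - 2)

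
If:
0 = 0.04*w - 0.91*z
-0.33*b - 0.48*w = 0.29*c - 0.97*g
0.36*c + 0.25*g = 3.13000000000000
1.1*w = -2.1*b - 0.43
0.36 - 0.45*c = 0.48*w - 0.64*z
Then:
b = 3.90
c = 8.67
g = 0.04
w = -7.83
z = -0.34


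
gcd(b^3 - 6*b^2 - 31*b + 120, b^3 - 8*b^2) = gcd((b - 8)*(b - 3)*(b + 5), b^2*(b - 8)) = b - 8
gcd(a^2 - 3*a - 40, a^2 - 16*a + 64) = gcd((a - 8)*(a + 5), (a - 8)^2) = a - 8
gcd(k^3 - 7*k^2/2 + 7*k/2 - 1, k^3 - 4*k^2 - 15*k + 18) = k - 1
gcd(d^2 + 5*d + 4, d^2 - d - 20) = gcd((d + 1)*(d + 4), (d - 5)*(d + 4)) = d + 4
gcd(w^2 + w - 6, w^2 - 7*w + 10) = w - 2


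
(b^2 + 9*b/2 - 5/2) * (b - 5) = b^3 - b^2/2 - 25*b + 25/2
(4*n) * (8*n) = 32*n^2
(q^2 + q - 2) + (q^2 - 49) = 2*q^2 + q - 51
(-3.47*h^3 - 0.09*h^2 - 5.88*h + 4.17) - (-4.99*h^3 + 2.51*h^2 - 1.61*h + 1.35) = 1.52*h^3 - 2.6*h^2 - 4.27*h + 2.82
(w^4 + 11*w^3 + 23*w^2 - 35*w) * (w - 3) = w^5 + 8*w^4 - 10*w^3 - 104*w^2 + 105*w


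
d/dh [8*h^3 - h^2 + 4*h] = 24*h^2 - 2*h + 4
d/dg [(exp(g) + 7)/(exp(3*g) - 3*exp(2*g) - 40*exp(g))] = 2*(-exp(3*g) - 9*exp(2*g) + 21*exp(g) + 140)*exp(-g)/(exp(4*g) - 6*exp(3*g) - 71*exp(2*g) + 240*exp(g) + 1600)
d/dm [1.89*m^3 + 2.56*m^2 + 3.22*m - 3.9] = 5.67*m^2 + 5.12*m + 3.22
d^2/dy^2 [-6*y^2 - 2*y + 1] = -12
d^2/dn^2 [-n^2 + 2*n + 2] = -2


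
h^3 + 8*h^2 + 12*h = h*(h + 2)*(h + 6)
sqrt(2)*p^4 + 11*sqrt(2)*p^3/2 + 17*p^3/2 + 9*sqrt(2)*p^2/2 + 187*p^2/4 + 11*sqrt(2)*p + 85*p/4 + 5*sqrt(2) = (p + 1/2)*(p + 5)*(p + 4*sqrt(2))*(sqrt(2)*p + 1/2)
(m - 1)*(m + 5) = m^2 + 4*m - 5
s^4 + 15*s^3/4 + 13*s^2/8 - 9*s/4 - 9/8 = (s - 3/4)*(s + 1/2)*(s + 1)*(s + 3)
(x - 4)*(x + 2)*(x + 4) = x^3 + 2*x^2 - 16*x - 32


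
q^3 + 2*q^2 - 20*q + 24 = (q - 2)^2*(q + 6)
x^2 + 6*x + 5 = (x + 1)*(x + 5)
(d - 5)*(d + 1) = d^2 - 4*d - 5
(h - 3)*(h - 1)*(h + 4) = h^3 - 13*h + 12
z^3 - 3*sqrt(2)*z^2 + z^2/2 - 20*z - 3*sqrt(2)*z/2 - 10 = (z + 1/2)*(z - 5*sqrt(2))*(z + 2*sqrt(2))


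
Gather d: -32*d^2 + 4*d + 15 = -32*d^2 + 4*d + 15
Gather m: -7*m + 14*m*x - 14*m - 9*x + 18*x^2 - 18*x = m*(14*x - 21) + 18*x^2 - 27*x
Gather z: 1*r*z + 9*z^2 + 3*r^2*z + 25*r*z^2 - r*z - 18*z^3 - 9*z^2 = 3*r^2*z + 25*r*z^2 - 18*z^3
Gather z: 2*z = 2*z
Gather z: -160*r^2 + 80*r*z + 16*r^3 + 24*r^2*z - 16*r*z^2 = 16*r^3 - 160*r^2 - 16*r*z^2 + z*(24*r^2 + 80*r)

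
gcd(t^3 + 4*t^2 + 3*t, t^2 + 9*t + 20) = 1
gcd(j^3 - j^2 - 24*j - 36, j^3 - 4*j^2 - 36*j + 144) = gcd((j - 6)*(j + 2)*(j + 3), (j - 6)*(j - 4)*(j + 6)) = j - 6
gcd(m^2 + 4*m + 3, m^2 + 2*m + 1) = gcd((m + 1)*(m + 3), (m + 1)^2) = m + 1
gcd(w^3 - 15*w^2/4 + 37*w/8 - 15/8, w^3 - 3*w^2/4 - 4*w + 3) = 1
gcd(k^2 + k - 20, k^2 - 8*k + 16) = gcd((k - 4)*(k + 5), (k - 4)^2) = k - 4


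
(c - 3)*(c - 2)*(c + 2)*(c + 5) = c^4 + 2*c^3 - 19*c^2 - 8*c + 60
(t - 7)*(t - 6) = t^2 - 13*t + 42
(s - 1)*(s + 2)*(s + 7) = s^3 + 8*s^2 + 5*s - 14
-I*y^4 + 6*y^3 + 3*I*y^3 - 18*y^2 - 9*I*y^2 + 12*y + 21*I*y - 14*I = (y - 2)*(y - I)*(y + 7*I)*(-I*y + I)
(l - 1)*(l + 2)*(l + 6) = l^3 + 7*l^2 + 4*l - 12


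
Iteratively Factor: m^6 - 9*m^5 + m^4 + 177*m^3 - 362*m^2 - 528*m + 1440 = (m + 2)*(m^5 - 11*m^4 + 23*m^3 + 131*m^2 - 624*m + 720) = (m - 4)*(m + 2)*(m^4 - 7*m^3 - 5*m^2 + 111*m - 180) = (m - 4)*(m + 2)*(m + 4)*(m^3 - 11*m^2 + 39*m - 45) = (m - 5)*(m - 4)*(m + 2)*(m + 4)*(m^2 - 6*m + 9) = (m - 5)*(m - 4)*(m - 3)*(m + 2)*(m + 4)*(m - 3)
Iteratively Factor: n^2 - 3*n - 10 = (n + 2)*(n - 5)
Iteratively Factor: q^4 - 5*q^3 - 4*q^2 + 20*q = (q + 2)*(q^3 - 7*q^2 + 10*q) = (q - 2)*(q + 2)*(q^2 - 5*q) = q*(q - 2)*(q + 2)*(q - 5)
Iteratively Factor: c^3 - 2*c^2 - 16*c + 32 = (c - 2)*(c^2 - 16) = (c - 4)*(c - 2)*(c + 4)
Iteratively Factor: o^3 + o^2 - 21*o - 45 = (o + 3)*(o^2 - 2*o - 15) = (o - 5)*(o + 3)*(o + 3)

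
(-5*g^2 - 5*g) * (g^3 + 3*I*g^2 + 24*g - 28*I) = -5*g^5 - 5*g^4 - 15*I*g^4 - 120*g^3 - 15*I*g^3 - 120*g^2 + 140*I*g^2 + 140*I*g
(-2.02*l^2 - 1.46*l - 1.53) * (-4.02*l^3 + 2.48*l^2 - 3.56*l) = 8.1204*l^5 + 0.859599999999999*l^4 + 9.721*l^3 + 1.4032*l^2 + 5.4468*l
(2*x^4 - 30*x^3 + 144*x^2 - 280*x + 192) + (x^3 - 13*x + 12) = 2*x^4 - 29*x^3 + 144*x^2 - 293*x + 204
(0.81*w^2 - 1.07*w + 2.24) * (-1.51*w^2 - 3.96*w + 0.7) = -1.2231*w^4 - 1.5919*w^3 + 1.4218*w^2 - 9.6194*w + 1.568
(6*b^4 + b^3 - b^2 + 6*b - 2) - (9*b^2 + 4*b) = 6*b^4 + b^3 - 10*b^2 + 2*b - 2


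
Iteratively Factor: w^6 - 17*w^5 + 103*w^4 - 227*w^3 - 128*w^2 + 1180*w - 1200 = (w - 3)*(w^5 - 14*w^4 + 61*w^3 - 44*w^2 - 260*w + 400) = (w - 5)*(w - 3)*(w^4 - 9*w^3 + 16*w^2 + 36*w - 80) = (w - 5)*(w - 3)*(w + 2)*(w^3 - 11*w^2 + 38*w - 40) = (w - 5)^2*(w - 3)*(w + 2)*(w^2 - 6*w + 8) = (w - 5)^2*(w - 4)*(w - 3)*(w + 2)*(w - 2)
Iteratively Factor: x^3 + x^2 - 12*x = (x + 4)*(x^2 - 3*x) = (x - 3)*(x + 4)*(x)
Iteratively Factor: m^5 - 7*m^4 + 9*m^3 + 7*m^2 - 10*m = (m - 2)*(m^4 - 5*m^3 - m^2 + 5*m) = (m - 2)*(m + 1)*(m^3 - 6*m^2 + 5*m) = (m - 2)*(m - 1)*(m + 1)*(m^2 - 5*m) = m*(m - 2)*(m - 1)*(m + 1)*(m - 5)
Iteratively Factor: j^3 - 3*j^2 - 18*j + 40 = (j - 5)*(j^2 + 2*j - 8) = (j - 5)*(j - 2)*(j + 4)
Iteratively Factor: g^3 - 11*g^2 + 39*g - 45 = (g - 3)*(g^2 - 8*g + 15) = (g - 3)^2*(g - 5)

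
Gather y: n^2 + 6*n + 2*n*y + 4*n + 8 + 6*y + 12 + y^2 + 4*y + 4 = n^2 + 10*n + y^2 + y*(2*n + 10) + 24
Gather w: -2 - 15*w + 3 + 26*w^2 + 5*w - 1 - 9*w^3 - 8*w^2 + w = -9*w^3 + 18*w^2 - 9*w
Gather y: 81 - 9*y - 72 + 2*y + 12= 21 - 7*y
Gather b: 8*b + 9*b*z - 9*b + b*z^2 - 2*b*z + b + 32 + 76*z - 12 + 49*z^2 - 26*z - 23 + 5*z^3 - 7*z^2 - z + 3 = b*(z^2 + 7*z) + 5*z^3 + 42*z^2 + 49*z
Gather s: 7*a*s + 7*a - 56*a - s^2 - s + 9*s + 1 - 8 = -49*a - s^2 + s*(7*a + 8) - 7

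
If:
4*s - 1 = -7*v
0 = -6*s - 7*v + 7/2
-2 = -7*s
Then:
No Solution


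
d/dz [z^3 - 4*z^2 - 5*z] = 3*z^2 - 8*z - 5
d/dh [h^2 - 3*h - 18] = 2*h - 3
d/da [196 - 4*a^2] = -8*a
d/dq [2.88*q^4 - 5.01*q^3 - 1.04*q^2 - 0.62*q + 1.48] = 11.52*q^3 - 15.03*q^2 - 2.08*q - 0.62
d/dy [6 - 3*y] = -3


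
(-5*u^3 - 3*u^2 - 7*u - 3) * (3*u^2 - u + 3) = -15*u^5 - 4*u^4 - 33*u^3 - 11*u^2 - 18*u - 9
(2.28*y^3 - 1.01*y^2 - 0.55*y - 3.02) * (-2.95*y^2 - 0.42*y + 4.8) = -6.726*y^5 + 2.0219*y^4 + 12.9907*y^3 + 4.292*y^2 - 1.3716*y - 14.496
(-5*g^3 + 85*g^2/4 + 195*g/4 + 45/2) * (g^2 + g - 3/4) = -5*g^5 + 65*g^4/4 + 295*g^3/4 + 885*g^2/16 - 225*g/16 - 135/8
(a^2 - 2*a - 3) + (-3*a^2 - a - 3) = -2*a^2 - 3*a - 6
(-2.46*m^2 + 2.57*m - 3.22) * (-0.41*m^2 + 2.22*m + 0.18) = 1.0086*m^4 - 6.5149*m^3 + 6.5828*m^2 - 6.6858*m - 0.5796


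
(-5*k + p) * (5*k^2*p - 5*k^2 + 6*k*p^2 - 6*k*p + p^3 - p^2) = -25*k^3*p + 25*k^3 - 25*k^2*p^2 + 25*k^2*p + k*p^3 - k*p^2 + p^4 - p^3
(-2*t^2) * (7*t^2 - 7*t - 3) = -14*t^4 + 14*t^3 + 6*t^2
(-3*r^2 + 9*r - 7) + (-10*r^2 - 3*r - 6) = -13*r^2 + 6*r - 13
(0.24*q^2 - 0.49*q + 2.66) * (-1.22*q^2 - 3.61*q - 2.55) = -0.2928*q^4 - 0.2686*q^3 - 2.0883*q^2 - 8.3531*q - 6.783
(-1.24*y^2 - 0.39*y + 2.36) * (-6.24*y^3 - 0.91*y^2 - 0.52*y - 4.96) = 7.7376*y^5 + 3.562*y^4 - 13.7267*y^3 + 4.2056*y^2 + 0.7072*y - 11.7056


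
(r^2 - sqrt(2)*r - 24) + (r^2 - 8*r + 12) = 2*r^2 - 8*r - sqrt(2)*r - 12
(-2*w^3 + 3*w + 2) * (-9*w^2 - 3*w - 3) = 18*w^5 + 6*w^4 - 21*w^3 - 27*w^2 - 15*w - 6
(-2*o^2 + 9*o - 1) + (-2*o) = -2*o^2 + 7*o - 1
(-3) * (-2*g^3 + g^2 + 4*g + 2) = 6*g^3 - 3*g^2 - 12*g - 6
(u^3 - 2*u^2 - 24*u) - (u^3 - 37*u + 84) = -2*u^2 + 13*u - 84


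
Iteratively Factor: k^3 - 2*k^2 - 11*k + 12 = (k - 1)*(k^2 - k - 12) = (k - 4)*(k - 1)*(k + 3)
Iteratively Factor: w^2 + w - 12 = (w - 3)*(w + 4)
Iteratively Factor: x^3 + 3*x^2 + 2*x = (x)*(x^2 + 3*x + 2) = x*(x + 2)*(x + 1)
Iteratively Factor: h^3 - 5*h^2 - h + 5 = (h + 1)*(h^2 - 6*h + 5) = (h - 5)*(h + 1)*(h - 1)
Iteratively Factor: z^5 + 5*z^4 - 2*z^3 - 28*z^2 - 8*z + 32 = (z + 2)*(z^4 + 3*z^3 - 8*z^2 - 12*z + 16) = (z - 1)*(z + 2)*(z^3 + 4*z^2 - 4*z - 16) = (z - 1)*(z + 2)*(z + 4)*(z^2 - 4) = (z - 2)*(z - 1)*(z + 2)*(z + 4)*(z + 2)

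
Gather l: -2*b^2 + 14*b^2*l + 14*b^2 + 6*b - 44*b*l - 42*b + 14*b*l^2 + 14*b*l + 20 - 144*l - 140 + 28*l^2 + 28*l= 12*b^2 - 36*b + l^2*(14*b + 28) + l*(14*b^2 - 30*b - 116) - 120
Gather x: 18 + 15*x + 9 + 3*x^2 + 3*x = 3*x^2 + 18*x + 27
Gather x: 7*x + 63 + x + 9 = 8*x + 72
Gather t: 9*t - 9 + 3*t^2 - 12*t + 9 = 3*t^2 - 3*t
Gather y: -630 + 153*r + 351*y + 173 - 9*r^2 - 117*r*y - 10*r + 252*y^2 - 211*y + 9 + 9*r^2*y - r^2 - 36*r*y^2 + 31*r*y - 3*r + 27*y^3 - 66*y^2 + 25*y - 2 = -10*r^2 + 140*r + 27*y^3 + y^2*(186 - 36*r) + y*(9*r^2 - 86*r + 165) - 450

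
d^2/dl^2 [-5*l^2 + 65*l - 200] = -10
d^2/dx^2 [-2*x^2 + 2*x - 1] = -4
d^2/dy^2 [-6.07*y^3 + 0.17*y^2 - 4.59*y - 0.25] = 0.34 - 36.42*y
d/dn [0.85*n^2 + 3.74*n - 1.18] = 1.7*n + 3.74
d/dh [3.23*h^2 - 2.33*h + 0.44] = 6.46*h - 2.33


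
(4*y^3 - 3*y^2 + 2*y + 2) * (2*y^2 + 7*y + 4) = 8*y^5 + 22*y^4 - y^3 + 6*y^2 + 22*y + 8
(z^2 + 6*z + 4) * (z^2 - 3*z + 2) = z^4 + 3*z^3 - 12*z^2 + 8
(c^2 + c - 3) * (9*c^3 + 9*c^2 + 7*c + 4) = 9*c^5 + 18*c^4 - 11*c^3 - 16*c^2 - 17*c - 12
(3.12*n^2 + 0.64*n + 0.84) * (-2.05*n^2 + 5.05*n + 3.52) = -6.396*n^4 + 14.444*n^3 + 12.4924*n^2 + 6.4948*n + 2.9568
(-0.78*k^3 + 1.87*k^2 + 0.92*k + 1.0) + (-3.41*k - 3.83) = -0.78*k^3 + 1.87*k^2 - 2.49*k - 2.83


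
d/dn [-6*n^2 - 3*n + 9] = -12*n - 3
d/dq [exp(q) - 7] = exp(q)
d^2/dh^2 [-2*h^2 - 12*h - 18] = -4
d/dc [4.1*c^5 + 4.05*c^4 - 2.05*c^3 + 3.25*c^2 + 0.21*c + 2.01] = 20.5*c^4 + 16.2*c^3 - 6.15*c^2 + 6.5*c + 0.21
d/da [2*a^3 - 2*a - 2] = 6*a^2 - 2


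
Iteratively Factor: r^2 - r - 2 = (r + 1)*(r - 2)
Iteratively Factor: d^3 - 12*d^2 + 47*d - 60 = (d - 3)*(d^2 - 9*d + 20) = (d - 5)*(d - 3)*(d - 4)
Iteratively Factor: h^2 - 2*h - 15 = (h - 5)*(h + 3)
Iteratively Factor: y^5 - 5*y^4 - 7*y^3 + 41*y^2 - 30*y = (y)*(y^4 - 5*y^3 - 7*y^2 + 41*y - 30) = y*(y + 3)*(y^3 - 8*y^2 + 17*y - 10) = y*(y - 1)*(y + 3)*(y^2 - 7*y + 10) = y*(y - 5)*(y - 1)*(y + 3)*(y - 2)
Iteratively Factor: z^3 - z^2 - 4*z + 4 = (z - 1)*(z^2 - 4) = (z - 1)*(z + 2)*(z - 2)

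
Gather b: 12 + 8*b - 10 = 8*b + 2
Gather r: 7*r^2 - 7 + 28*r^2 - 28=35*r^2 - 35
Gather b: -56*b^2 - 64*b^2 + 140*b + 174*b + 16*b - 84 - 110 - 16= -120*b^2 + 330*b - 210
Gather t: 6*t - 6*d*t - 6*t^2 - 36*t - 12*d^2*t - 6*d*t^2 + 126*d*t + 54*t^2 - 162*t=t^2*(48 - 6*d) + t*(-12*d^2 + 120*d - 192)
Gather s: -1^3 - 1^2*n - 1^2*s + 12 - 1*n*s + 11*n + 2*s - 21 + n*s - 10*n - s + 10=0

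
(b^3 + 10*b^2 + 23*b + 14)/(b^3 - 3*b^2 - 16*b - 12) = (b + 7)/(b - 6)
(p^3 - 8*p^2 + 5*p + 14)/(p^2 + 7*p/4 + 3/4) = 4*(p^2 - 9*p + 14)/(4*p + 3)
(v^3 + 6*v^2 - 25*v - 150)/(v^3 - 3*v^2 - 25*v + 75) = (v + 6)/(v - 3)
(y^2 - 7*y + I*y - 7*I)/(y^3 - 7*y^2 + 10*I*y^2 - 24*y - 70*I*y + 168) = (y + I)/(y^2 + 10*I*y - 24)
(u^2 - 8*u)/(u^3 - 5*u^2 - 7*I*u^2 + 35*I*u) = (u - 8)/(u^2 - 5*u - 7*I*u + 35*I)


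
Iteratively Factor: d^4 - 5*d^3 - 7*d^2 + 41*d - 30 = (d - 2)*(d^3 - 3*d^2 - 13*d + 15) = (d - 2)*(d - 1)*(d^2 - 2*d - 15) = (d - 5)*(d - 2)*(d - 1)*(d + 3)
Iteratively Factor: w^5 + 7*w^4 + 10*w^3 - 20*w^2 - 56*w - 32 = (w + 2)*(w^4 + 5*w^3 - 20*w - 16) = (w - 2)*(w + 2)*(w^3 + 7*w^2 + 14*w + 8) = (w - 2)*(w + 2)^2*(w^2 + 5*w + 4) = (w - 2)*(w + 2)^2*(w + 4)*(w + 1)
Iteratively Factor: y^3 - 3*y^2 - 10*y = (y + 2)*(y^2 - 5*y) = y*(y + 2)*(y - 5)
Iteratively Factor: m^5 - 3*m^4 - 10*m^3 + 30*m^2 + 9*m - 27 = (m + 1)*(m^4 - 4*m^3 - 6*m^2 + 36*m - 27) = (m - 1)*(m + 1)*(m^3 - 3*m^2 - 9*m + 27) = (m - 3)*(m - 1)*(m + 1)*(m^2 - 9) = (m - 3)*(m - 1)*(m + 1)*(m + 3)*(m - 3)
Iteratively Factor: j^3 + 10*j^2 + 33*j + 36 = (j + 3)*(j^2 + 7*j + 12) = (j + 3)^2*(j + 4)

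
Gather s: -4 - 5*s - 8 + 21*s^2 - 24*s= 21*s^2 - 29*s - 12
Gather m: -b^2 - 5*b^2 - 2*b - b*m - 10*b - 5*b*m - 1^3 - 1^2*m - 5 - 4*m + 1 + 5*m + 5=-6*b^2 - 6*b*m - 12*b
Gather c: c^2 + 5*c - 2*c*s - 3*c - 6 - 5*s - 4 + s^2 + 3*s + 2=c^2 + c*(2 - 2*s) + s^2 - 2*s - 8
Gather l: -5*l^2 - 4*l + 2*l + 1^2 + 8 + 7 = -5*l^2 - 2*l + 16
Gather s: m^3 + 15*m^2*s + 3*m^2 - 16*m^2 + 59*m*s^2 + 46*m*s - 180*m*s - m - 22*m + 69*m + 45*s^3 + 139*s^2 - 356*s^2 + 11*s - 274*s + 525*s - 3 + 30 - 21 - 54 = m^3 - 13*m^2 + 46*m + 45*s^3 + s^2*(59*m - 217) + s*(15*m^2 - 134*m + 262) - 48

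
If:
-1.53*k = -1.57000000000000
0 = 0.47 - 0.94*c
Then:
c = 0.50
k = 1.03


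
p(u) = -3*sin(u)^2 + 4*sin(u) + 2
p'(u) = -6*sin(u)*cos(u) + 4*cos(u)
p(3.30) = 1.29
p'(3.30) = -4.88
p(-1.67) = -4.95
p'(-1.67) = -0.99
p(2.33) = 3.32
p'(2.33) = 0.24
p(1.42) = 3.02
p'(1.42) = -0.29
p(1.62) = 3.00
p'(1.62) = 0.10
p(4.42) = -4.58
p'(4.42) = -2.81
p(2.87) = 2.86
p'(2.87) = -2.30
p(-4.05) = 3.29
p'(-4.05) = 0.45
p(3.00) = 2.50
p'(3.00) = -3.12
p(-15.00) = -1.87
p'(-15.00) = -6.00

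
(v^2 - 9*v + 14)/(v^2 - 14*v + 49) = (v - 2)/(v - 7)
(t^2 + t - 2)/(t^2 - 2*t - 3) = (-t^2 - t + 2)/(-t^2 + 2*t + 3)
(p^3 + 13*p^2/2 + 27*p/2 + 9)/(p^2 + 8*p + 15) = (p^2 + 7*p/2 + 3)/(p + 5)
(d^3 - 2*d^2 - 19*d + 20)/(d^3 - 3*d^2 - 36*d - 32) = (d^2 - 6*d + 5)/(d^2 - 7*d - 8)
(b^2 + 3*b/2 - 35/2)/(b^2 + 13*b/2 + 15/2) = (2*b - 7)/(2*b + 3)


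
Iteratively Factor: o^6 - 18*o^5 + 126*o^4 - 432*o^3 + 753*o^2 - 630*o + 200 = (o - 1)*(o^5 - 17*o^4 + 109*o^3 - 323*o^2 + 430*o - 200) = (o - 1)^2*(o^4 - 16*o^3 + 93*o^2 - 230*o + 200) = (o - 5)*(o - 1)^2*(o^3 - 11*o^2 + 38*o - 40) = (o - 5)*(o - 4)*(o - 1)^2*(o^2 - 7*o + 10) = (o - 5)*(o - 4)*(o - 2)*(o - 1)^2*(o - 5)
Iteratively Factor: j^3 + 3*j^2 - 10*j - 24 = (j - 3)*(j^2 + 6*j + 8) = (j - 3)*(j + 2)*(j + 4)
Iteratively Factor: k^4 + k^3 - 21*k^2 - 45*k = (k - 5)*(k^3 + 6*k^2 + 9*k) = (k - 5)*(k + 3)*(k^2 + 3*k) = (k - 5)*(k + 3)^2*(k)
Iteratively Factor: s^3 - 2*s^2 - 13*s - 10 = (s + 2)*(s^2 - 4*s - 5) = (s - 5)*(s + 2)*(s + 1)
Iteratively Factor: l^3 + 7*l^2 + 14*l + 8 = (l + 1)*(l^2 + 6*l + 8) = (l + 1)*(l + 4)*(l + 2)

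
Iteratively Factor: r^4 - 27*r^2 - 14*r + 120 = (r + 3)*(r^3 - 3*r^2 - 18*r + 40) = (r + 3)*(r + 4)*(r^2 - 7*r + 10) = (r - 2)*(r + 3)*(r + 4)*(r - 5)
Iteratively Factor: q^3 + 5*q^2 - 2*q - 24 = (q + 3)*(q^2 + 2*q - 8) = (q + 3)*(q + 4)*(q - 2)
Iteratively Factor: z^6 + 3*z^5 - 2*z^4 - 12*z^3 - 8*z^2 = (z)*(z^5 + 3*z^4 - 2*z^3 - 12*z^2 - 8*z) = z*(z + 2)*(z^4 + z^3 - 4*z^2 - 4*z) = z*(z - 2)*(z + 2)*(z^3 + 3*z^2 + 2*z) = z*(z - 2)*(z + 1)*(z + 2)*(z^2 + 2*z) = z^2*(z - 2)*(z + 1)*(z + 2)*(z + 2)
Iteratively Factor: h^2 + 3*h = (h)*(h + 3)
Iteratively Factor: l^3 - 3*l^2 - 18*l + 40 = (l - 2)*(l^2 - l - 20) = (l - 2)*(l + 4)*(l - 5)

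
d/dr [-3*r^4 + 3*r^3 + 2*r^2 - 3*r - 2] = -12*r^3 + 9*r^2 + 4*r - 3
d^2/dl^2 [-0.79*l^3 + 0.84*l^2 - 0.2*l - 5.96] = 1.68 - 4.74*l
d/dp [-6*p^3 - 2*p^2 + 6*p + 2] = -18*p^2 - 4*p + 6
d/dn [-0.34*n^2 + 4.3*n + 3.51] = 4.3 - 0.68*n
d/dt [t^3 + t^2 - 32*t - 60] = 3*t^2 + 2*t - 32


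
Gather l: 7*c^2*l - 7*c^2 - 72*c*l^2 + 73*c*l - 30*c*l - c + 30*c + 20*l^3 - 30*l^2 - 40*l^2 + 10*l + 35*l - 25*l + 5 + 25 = -7*c^2 + 29*c + 20*l^3 + l^2*(-72*c - 70) + l*(7*c^2 + 43*c + 20) + 30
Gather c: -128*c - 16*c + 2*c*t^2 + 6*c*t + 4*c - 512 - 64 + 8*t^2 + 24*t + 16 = c*(2*t^2 + 6*t - 140) + 8*t^2 + 24*t - 560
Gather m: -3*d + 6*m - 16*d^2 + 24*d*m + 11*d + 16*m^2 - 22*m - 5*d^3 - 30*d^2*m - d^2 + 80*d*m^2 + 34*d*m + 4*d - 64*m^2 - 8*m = -5*d^3 - 17*d^2 + 12*d + m^2*(80*d - 48) + m*(-30*d^2 + 58*d - 24)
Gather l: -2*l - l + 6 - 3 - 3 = -3*l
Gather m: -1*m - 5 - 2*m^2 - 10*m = -2*m^2 - 11*m - 5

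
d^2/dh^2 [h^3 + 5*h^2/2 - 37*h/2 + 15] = 6*h + 5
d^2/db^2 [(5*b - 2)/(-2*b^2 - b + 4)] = 2*(-(4*b + 1)^2*(5*b - 2) + (30*b + 1)*(2*b^2 + b - 4))/(2*b^2 + b - 4)^3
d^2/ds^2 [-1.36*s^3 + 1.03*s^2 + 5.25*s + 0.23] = 2.06 - 8.16*s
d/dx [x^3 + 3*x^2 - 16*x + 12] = 3*x^2 + 6*x - 16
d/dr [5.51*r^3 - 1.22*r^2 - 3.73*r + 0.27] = 16.53*r^2 - 2.44*r - 3.73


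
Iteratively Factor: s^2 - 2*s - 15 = (s + 3)*(s - 5)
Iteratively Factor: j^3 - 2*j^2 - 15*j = (j)*(j^2 - 2*j - 15) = j*(j + 3)*(j - 5)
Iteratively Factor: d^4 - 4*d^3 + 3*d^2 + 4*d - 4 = (d + 1)*(d^3 - 5*d^2 + 8*d - 4) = (d - 2)*(d + 1)*(d^2 - 3*d + 2) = (d - 2)^2*(d + 1)*(d - 1)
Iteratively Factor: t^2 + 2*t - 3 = (t - 1)*(t + 3)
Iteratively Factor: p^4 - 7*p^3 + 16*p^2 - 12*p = (p - 3)*(p^3 - 4*p^2 + 4*p) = (p - 3)*(p - 2)*(p^2 - 2*p) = p*(p - 3)*(p - 2)*(p - 2)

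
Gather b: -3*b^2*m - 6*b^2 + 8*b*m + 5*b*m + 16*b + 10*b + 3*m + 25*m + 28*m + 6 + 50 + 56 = b^2*(-3*m - 6) + b*(13*m + 26) + 56*m + 112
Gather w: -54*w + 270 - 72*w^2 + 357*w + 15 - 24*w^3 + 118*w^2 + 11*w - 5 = -24*w^3 + 46*w^2 + 314*w + 280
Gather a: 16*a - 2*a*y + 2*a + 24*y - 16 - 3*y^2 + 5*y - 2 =a*(18 - 2*y) - 3*y^2 + 29*y - 18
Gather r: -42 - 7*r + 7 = -7*r - 35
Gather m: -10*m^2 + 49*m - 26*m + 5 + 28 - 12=-10*m^2 + 23*m + 21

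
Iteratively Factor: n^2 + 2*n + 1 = (n + 1)*(n + 1)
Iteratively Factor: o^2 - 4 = (o + 2)*(o - 2)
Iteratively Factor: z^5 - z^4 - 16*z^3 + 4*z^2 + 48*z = (z + 3)*(z^4 - 4*z^3 - 4*z^2 + 16*z) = (z + 2)*(z + 3)*(z^3 - 6*z^2 + 8*z) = z*(z + 2)*(z + 3)*(z^2 - 6*z + 8) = z*(z - 2)*(z + 2)*(z + 3)*(z - 4)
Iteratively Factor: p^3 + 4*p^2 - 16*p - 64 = (p + 4)*(p^2 - 16) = (p - 4)*(p + 4)*(p + 4)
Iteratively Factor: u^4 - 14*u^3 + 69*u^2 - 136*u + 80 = (u - 5)*(u^3 - 9*u^2 + 24*u - 16) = (u - 5)*(u - 4)*(u^2 - 5*u + 4) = (u - 5)*(u - 4)^2*(u - 1)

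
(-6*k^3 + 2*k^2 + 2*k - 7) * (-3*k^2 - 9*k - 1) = 18*k^5 + 48*k^4 - 18*k^3 + k^2 + 61*k + 7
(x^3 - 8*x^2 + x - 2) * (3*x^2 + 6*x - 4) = 3*x^5 - 18*x^4 - 49*x^3 + 32*x^2 - 16*x + 8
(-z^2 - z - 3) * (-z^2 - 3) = z^4 + z^3 + 6*z^2 + 3*z + 9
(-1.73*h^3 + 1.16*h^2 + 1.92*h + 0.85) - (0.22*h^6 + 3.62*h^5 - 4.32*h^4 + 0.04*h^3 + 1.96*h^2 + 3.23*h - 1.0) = -0.22*h^6 - 3.62*h^5 + 4.32*h^4 - 1.77*h^3 - 0.8*h^2 - 1.31*h + 1.85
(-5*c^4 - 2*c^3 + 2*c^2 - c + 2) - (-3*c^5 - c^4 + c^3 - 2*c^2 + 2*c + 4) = 3*c^5 - 4*c^4 - 3*c^3 + 4*c^2 - 3*c - 2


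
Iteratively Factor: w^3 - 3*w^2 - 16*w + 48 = (w - 4)*(w^2 + w - 12) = (w - 4)*(w + 4)*(w - 3)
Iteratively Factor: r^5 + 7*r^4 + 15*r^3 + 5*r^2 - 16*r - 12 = (r + 2)*(r^4 + 5*r^3 + 5*r^2 - 5*r - 6) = (r + 2)*(r + 3)*(r^3 + 2*r^2 - r - 2) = (r - 1)*(r + 2)*(r + 3)*(r^2 + 3*r + 2) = (r - 1)*(r + 2)^2*(r + 3)*(r + 1)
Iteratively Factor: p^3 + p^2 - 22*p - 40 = (p + 2)*(p^2 - p - 20) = (p + 2)*(p + 4)*(p - 5)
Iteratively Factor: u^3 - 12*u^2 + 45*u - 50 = (u - 5)*(u^2 - 7*u + 10) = (u - 5)*(u - 2)*(u - 5)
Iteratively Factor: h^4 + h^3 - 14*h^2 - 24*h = (h + 3)*(h^3 - 2*h^2 - 8*h) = (h - 4)*(h + 3)*(h^2 + 2*h) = h*(h - 4)*(h + 3)*(h + 2)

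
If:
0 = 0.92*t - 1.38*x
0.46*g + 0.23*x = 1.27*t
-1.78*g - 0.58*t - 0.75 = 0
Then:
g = -0.37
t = -0.15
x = -0.10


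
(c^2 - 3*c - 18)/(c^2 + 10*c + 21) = (c - 6)/(c + 7)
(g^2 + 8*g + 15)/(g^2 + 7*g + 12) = (g + 5)/(g + 4)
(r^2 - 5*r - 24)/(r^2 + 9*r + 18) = (r - 8)/(r + 6)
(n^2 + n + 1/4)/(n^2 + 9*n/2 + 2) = (n + 1/2)/(n + 4)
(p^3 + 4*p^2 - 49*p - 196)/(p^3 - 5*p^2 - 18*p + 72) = (p^2 - 49)/(p^2 - 9*p + 18)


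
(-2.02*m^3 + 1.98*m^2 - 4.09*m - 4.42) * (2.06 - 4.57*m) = 9.2314*m^4 - 13.2098*m^3 + 22.7701*m^2 + 11.774*m - 9.1052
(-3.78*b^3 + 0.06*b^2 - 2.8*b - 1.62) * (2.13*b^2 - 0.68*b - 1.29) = -8.0514*b^5 + 2.6982*b^4 - 1.1286*b^3 - 1.624*b^2 + 4.7136*b + 2.0898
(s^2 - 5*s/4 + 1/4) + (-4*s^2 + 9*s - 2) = -3*s^2 + 31*s/4 - 7/4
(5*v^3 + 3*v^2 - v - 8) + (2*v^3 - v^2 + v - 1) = 7*v^3 + 2*v^2 - 9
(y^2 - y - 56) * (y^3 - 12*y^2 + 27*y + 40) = y^5 - 13*y^4 - 17*y^3 + 685*y^2 - 1552*y - 2240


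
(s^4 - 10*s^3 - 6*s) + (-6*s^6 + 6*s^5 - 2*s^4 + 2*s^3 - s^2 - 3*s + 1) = -6*s^6 + 6*s^5 - s^4 - 8*s^3 - s^2 - 9*s + 1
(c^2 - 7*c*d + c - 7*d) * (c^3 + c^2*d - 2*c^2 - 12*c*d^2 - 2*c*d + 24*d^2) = c^5 - 6*c^4*d - c^4 - 19*c^3*d^2 + 6*c^3*d - 2*c^3 + 84*c^2*d^3 + 19*c^2*d^2 + 12*c^2*d - 84*c*d^3 + 38*c*d^2 - 168*d^3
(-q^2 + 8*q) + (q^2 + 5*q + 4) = 13*q + 4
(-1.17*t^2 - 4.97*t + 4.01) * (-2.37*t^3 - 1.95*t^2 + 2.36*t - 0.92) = 2.7729*t^5 + 14.0604*t^4 - 2.5734*t^3 - 18.4723*t^2 + 14.036*t - 3.6892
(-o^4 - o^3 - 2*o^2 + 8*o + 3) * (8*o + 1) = -8*o^5 - 9*o^4 - 17*o^3 + 62*o^2 + 32*o + 3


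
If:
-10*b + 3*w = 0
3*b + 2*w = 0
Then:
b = 0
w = 0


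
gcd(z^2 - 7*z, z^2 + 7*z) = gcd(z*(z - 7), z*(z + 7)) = z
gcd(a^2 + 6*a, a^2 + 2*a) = a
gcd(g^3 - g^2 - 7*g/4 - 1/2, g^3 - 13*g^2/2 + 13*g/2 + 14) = 1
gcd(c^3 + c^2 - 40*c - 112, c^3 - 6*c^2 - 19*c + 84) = c^2 - 3*c - 28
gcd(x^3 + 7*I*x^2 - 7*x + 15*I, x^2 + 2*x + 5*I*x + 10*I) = x + 5*I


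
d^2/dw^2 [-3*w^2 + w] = -6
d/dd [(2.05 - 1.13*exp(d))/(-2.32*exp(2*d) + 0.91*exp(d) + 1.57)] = (-2.6216*exp(2*d) + 9.512*exp(d) - 3.6396)*exp(d)/(5.3824*exp(4*d) - 4.2224*exp(3*d) - 6.4567*exp(2*d) + 2.8574*exp(d) + 2.4649)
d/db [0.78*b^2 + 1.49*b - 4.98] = 1.56*b + 1.49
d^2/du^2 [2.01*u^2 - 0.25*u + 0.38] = 4.02000000000000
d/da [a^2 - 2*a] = 2*a - 2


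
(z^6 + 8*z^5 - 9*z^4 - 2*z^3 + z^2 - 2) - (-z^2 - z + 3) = z^6 + 8*z^5 - 9*z^4 - 2*z^3 + 2*z^2 + z - 5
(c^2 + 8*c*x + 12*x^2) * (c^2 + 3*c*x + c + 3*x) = c^4 + 11*c^3*x + c^3 + 36*c^2*x^2 + 11*c^2*x + 36*c*x^3 + 36*c*x^2 + 36*x^3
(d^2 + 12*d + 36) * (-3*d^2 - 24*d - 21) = -3*d^4 - 60*d^3 - 417*d^2 - 1116*d - 756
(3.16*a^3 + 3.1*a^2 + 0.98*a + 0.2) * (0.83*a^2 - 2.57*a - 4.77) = 2.6228*a^5 - 5.5482*a^4 - 22.2268*a^3 - 17.1396*a^2 - 5.1886*a - 0.954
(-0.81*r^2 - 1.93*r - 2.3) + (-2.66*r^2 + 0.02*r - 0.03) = -3.47*r^2 - 1.91*r - 2.33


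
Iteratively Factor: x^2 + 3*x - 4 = (x + 4)*(x - 1)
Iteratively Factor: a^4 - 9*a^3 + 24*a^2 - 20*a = (a)*(a^3 - 9*a^2 + 24*a - 20) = a*(a - 5)*(a^2 - 4*a + 4) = a*(a - 5)*(a - 2)*(a - 2)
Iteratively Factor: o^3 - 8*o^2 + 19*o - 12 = (o - 1)*(o^2 - 7*o + 12) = (o - 3)*(o - 1)*(o - 4)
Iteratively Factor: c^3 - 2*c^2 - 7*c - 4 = (c + 1)*(c^2 - 3*c - 4) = (c + 1)^2*(c - 4)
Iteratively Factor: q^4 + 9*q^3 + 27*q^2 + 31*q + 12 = (q + 3)*(q^3 + 6*q^2 + 9*q + 4) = (q + 1)*(q + 3)*(q^2 + 5*q + 4) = (q + 1)^2*(q + 3)*(q + 4)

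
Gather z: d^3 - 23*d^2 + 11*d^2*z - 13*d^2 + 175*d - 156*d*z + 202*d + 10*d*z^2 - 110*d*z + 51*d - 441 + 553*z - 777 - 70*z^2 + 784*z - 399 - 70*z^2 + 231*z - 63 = d^3 - 36*d^2 + 428*d + z^2*(10*d - 140) + z*(11*d^2 - 266*d + 1568) - 1680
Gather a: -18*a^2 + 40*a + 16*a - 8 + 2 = -18*a^2 + 56*a - 6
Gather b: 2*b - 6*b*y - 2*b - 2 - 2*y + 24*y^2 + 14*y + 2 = -6*b*y + 24*y^2 + 12*y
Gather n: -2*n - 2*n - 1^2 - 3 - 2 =-4*n - 6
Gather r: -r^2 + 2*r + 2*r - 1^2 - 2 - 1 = -r^2 + 4*r - 4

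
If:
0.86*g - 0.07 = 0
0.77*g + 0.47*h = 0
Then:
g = 0.08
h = -0.13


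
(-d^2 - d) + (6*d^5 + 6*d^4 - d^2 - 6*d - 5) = 6*d^5 + 6*d^4 - 2*d^2 - 7*d - 5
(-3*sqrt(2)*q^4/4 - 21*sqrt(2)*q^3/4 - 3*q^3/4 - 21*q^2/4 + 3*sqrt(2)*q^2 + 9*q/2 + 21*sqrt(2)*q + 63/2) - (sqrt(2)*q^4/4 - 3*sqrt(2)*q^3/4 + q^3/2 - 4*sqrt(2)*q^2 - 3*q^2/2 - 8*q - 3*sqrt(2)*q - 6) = -sqrt(2)*q^4 - 9*sqrt(2)*q^3/2 - 5*q^3/4 - 15*q^2/4 + 7*sqrt(2)*q^2 + 25*q/2 + 24*sqrt(2)*q + 75/2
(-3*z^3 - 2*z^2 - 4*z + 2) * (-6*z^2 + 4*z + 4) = 18*z^5 + 4*z^3 - 36*z^2 - 8*z + 8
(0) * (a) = 0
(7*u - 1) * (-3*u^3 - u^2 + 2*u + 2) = -21*u^4 - 4*u^3 + 15*u^2 + 12*u - 2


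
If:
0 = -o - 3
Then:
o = -3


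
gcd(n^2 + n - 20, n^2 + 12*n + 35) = n + 5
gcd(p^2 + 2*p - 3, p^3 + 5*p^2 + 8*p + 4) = 1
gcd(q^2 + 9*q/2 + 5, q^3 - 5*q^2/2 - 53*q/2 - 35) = q^2 + 9*q/2 + 5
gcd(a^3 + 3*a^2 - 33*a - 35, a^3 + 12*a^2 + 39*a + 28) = a^2 + 8*a + 7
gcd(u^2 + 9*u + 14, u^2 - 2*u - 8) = u + 2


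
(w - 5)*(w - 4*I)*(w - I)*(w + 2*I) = w^4 - 5*w^3 - 3*I*w^3 + 6*w^2 + 15*I*w^2 - 30*w - 8*I*w + 40*I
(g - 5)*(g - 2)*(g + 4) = g^3 - 3*g^2 - 18*g + 40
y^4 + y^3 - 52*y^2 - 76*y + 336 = (y - 7)*(y - 2)*(y + 4)*(y + 6)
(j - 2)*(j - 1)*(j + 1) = j^3 - 2*j^2 - j + 2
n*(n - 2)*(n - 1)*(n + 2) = n^4 - n^3 - 4*n^2 + 4*n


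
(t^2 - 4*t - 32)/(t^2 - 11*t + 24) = (t + 4)/(t - 3)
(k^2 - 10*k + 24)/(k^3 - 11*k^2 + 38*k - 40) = (k - 6)/(k^2 - 7*k + 10)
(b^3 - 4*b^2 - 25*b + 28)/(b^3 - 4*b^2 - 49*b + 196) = (b^2 + 3*b - 4)/(b^2 + 3*b - 28)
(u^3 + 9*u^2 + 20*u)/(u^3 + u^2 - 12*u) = (u + 5)/(u - 3)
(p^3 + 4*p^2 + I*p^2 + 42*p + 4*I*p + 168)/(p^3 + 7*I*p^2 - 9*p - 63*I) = (p^2 + p*(4 - 6*I) - 24*I)/(p^2 - 9)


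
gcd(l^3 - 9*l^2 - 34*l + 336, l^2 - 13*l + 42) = l - 7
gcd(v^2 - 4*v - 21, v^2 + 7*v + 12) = v + 3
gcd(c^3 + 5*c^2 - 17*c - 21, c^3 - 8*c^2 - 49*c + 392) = c + 7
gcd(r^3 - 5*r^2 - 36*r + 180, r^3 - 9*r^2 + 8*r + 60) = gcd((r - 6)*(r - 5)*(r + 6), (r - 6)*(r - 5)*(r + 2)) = r^2 - 11*r + 30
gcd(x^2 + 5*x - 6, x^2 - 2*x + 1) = x - 1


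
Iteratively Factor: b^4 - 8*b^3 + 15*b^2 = (b)*(b^3 - 8*b^2 + 15*b) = b*(b - 3)*(b^2 - 5*b) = b*(b - 5)*(b - 3)*(b)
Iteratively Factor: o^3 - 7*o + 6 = (o - 1)*(o^2 + o - 6) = (o - 2)*(o - 1)*(o + 3)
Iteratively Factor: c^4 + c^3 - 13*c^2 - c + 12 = (c - 1)*(c^3 + 2*c^2 - 11*c - 12) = (c - 3)*(c - 1)*(c^2 + 5*c + 4) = (c - 3)*(c - 1)*(c + 4)*(c + 1)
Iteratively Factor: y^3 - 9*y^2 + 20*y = (y)*(y^2 - 9*y + 20) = y*(y - 5)*(y - 4)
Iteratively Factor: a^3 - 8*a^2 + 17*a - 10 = (a - 1)*(a^2 - 7*a + 10) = (a - 5)*(a - 1)*(a - 2)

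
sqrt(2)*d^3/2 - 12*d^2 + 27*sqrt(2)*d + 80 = (d - 8*sqrt(2))*(d - 5*sqrt(2))*(sqrt(2)*d/2 + 1)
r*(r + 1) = r^2 + r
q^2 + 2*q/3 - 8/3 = (q - 4/3)*(q + 2)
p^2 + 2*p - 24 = (p - 4)*(p + 6)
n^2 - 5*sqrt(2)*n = n*(n - 5*sqrt(2))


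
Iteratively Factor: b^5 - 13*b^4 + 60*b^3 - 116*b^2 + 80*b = (b - 5)*(b^4 - 8*b^3 + 20*b^2 - 16*b) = b*(b - 5)*(b^3 - 8*b^2 + 20*b - 16) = b*(b - 5)*(b - 4)*(b^2 - 4*b + 4) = b*(b - 5)*(b - 4)*(b - 2)*(b - 2)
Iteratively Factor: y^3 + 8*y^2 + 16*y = (y)*(y^2 + 8*y + 16) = y*(y + 4)*(y + 4)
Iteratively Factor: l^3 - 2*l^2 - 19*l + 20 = (l - 5)*(l^2 + 3*l - 4) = (l - 5)*(l + 4)*(l - 1)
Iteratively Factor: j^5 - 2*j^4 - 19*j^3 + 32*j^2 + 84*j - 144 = (j - 2)*(j^4 - 19*j^2 - 6*j + 72) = (j - 2)*(j + 3)*(j^3 - 3*j^2 - 10*j + 24) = (j - 2)^2*(j + 3)*(j^2 - j - 12) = (j - 2)^2*(j + 3)^2*(j - 4)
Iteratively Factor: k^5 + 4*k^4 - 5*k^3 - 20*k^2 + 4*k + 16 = (k + 1)*(k^4 + 3*k^3 - 8*k^2 - 12*k + 16) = (k + 1)*(k + 2)*(k^3 + k^2 - 10*k + 8) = (k + 1)*(k + 2)*(k + 4)*(k^2 - 3*k + 2) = (k - 1)*(k + 1)*(k + 2)*(k + 4)*(k - 2)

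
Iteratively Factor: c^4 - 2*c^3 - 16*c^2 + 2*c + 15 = (c - 5)*(c^3 + 3*c^2 - c - 3) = (c - 5)*(c + 3)*(c^2 - 1) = (c - 5)*(c - 1)*(c + 3)*(c + 1)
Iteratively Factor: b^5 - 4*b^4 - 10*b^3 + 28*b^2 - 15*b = (b - 5)*(b^4 + b^3 - 5*b^2 + 3*b) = (b - 5)*(b - 1)*(b^3 + 2*b^2 - 3*b) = (b - 5)*(b - 1)*(b + 3)*(b^2 - b) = b*(b - 5)*(b - 1)*(b + 3)*(b - 1)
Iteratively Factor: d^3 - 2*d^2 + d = (d - 1)*(d^2 - d) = d*(d - 1)*(d - 1)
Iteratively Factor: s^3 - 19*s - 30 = (s - 5)*(s^2 + 5*s + 6) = (s - 5)*(s + 3)*(s + 2)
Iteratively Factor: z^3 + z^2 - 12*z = (z)*(z^2 + z - 12) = z*(z - 3)*(z + 4)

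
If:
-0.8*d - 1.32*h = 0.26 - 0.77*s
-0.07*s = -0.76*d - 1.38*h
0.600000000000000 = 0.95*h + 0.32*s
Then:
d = -0.96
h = 0.54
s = 0.27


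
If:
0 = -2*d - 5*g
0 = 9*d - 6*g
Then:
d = 0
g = 0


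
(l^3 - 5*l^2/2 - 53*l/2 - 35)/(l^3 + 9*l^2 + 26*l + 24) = (2*l^2 - 9*l - 35)/(2*(l^2 + 7*l + 12))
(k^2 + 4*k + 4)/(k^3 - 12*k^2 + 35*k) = (k^2 + 4*k + 4)/(k*(k^2 - 12*k + 35))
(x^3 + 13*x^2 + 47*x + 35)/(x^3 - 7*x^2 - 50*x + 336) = (x^2 + 6*x + 5)/(x^2 - 14*x + 48)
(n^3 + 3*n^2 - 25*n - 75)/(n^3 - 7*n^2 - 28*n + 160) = (n^2 - 2*n - 15)/(n^2 - 12*n + 32)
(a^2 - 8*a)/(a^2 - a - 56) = a/(a + 7)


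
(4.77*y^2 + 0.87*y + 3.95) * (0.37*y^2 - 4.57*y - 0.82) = 1.7649*y^4 - 21.477*y^3 - 6.4258*y^2 - 18.7649*y - 3.239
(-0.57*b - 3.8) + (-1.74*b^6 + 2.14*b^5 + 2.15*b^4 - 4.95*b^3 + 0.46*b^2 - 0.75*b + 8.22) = -1.74*b^6 + 2.14*b^5 + 2.15*b^4 - 4.95*b^3 + 0.46*b^2 - 1.32*b + 4.42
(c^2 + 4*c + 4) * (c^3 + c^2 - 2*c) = c^5 + 5*c^4 + 6*c^3 - 4*c^2 - 8*c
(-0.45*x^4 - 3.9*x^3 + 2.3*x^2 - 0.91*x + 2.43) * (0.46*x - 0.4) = -0.207*x^5 - 1.614*x^4 + 2.618*x^3 - 1.3386*x^2 + 1.4818*x - 0.972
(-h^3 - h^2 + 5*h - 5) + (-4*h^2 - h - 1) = -h^3 - 5*h^2 + 4*h - 6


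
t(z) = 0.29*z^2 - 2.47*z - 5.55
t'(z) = 0.58*z - 2.47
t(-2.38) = 1.97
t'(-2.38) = -3.85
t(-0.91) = -3.06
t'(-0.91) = -3.00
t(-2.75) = 3.44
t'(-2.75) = -4.06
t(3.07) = -10.40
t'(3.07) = -0.69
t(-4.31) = 10.48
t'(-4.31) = -4.97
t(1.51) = -8.62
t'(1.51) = -1.59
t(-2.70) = 3.23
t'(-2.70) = -4.04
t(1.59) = -8.74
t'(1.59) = -1.55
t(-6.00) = 19.71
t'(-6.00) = -5.95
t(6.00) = -9.93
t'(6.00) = 1.01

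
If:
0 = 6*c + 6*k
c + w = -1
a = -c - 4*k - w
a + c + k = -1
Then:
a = -1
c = -1/2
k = 1/2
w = -1/2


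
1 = 1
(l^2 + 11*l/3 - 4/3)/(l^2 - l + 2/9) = 3*(l + 4)/(3*l - 2)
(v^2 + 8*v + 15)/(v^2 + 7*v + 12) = (v + 5)/(v + 4)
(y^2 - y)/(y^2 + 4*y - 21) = y*(y - 1)/(y^2 + 4*y - 21)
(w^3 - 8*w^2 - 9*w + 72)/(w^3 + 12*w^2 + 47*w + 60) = (w^2 - 11*w + 24)/(w^2 + 9*w + 20)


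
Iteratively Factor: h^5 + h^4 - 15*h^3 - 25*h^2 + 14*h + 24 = (h - 1)*(h^4 + 2*h^3 - 13*h^2 - 38*h - 24) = (h - 1)*(h + 1)*(h^3 + h^2 - 14*h - 24) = (h - 1)*(h + 1)*(h + 3)*(h^2 - 2*h - 8) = (h - 4)*(h - 1)*(h + 1)*(h + 3)*(h + 2)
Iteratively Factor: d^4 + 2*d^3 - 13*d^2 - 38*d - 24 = (d + 3)*(d^3 - d^2 - 10*d - 8) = (d + 2)*(d + 3)*(d^2 - 3*d - 4) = (d - 4)*(d + 2)*(d + 3)*(d + 1)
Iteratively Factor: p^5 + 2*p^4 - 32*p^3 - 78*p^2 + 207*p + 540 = (p + 4)*(p^4 - 2*p^3 - 24*p^2 + 18*p + 135) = (p - 5)*(p + 4)*(p^3 + 3*p^2 - 9*p - 27) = (p - 5)*(p + 3)*(p + 4)*(p^2 - 9) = (p - 5)*(p - 3)*(p + 3)*(p + 4)*(p + 3)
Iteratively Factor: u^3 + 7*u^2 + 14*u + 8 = (u + 1)*(u^2 + 6*u + 8) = (u + 1)*(u + 2)*(u + 4)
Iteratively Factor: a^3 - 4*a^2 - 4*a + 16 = (a - 2)*(a^2 - 2*a - 8) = (a - 4)*(a - 2)*(a + 2)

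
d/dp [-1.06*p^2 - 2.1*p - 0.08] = -2.12*p - 2.1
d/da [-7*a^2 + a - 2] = 1 - 14*a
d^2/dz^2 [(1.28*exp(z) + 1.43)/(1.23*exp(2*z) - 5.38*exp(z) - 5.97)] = (1.936512*exp(4*z) + 17.12406*exp(3*z) + 28.006362*exp(2*z) + 42.281216*exp(z) - 0.309246000000002)*exp(z)/(1.860867*exp(6*z) - 24.418206*exp(5*z) + 79.708797*exp(4*z) + 81.314396*exp(3*z) - 386.879283*exp(2*z) - 575.244126*exp(z) - 212.776173)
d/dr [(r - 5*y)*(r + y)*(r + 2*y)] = 3*r^2 - 4*r*y - 13*y^2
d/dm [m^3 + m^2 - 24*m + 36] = 3*m^2 + 2*m - 24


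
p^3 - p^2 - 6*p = p*(p - 3)*(p + 2)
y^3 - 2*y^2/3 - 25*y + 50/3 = (y - 5)*(y - 2/3)*(y + 5)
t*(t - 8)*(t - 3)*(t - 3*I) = t^4 - 11*t^3 - 3*I*t^3 + 24*t^2 + 33*I*t^2 - 72*I*t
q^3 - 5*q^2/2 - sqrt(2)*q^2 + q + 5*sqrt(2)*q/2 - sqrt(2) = (q - 2)*(q - 1/2)*(q - sqrt(2))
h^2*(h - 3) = h^3 - 3*h^2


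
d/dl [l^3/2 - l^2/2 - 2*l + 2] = 3*l^2/2 - l - 2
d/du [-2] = 0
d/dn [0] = 0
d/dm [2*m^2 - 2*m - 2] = 4*m - 2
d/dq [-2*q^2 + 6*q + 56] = 6 - 4*q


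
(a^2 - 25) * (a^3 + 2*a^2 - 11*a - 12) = a^5 + 2*a^4 - 36*a^3 - 62*a^2 + 275*a + 300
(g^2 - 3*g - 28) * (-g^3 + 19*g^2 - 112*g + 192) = -g^5 + 22*g^4 - 141*g^3 - 4*g^2 + 2560*g - 5376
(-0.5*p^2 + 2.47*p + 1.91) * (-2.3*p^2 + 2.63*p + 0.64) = 1.15*p^4 - 6.996*p^3 + 1.7831*p^2 + 6.6041*p + 1.2224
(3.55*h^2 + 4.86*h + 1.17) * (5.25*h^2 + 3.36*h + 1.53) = 18.6375*h^4 + 37.443*h^3 + 27.9036*h^2 + 11.367*h + 1.7901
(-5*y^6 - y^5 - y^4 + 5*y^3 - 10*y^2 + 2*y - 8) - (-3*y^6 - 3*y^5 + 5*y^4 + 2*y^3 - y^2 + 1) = -2*y^6 + 2*y^5 - 6*y^4 + 3*y^3 - 9*y^2 + 2*y - 9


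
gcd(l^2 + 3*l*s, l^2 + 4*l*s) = l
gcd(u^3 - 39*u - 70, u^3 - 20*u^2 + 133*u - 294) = u - 7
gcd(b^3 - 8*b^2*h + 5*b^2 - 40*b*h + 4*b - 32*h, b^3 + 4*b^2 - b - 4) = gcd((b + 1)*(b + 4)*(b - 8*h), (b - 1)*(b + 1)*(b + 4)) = b^2 + 5*b + 4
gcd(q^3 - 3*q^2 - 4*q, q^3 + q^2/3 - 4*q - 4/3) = 1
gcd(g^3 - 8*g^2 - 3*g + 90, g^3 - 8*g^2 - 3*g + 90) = g^3 - 8*g^2 - 3*g + 90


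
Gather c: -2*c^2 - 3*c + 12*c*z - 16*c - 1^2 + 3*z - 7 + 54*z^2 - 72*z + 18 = -2*c^2 + c*(12*z - 19) + 54*z^2 - 69*z + 10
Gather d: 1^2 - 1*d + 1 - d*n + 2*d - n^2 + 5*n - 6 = d*(1 - n) - n^2 + 5*n - 4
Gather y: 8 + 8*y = 8*y + 8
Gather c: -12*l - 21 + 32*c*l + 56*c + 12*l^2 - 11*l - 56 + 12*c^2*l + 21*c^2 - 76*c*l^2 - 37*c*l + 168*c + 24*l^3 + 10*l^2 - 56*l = c^2*(12*l + 21) + c*(-76*l^2 - 5*l + 224) + 24*l^3 + 22*l^2 - 79*l - 77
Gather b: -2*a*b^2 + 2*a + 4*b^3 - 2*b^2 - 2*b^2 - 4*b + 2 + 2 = 2*a + 4*b^3 + b^2*(-2*a - 4) - 4*b + 4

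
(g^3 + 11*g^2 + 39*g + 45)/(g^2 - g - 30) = (g^2 + 6*g + 9)/(g - 6)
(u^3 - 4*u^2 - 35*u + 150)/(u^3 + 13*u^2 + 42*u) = (u^2 - 10*u + 25)/(u*(u + 7))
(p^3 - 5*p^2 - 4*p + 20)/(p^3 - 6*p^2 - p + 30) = (p - 2)/(p - 3)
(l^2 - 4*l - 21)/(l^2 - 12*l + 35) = (l + 3)/(l - 5)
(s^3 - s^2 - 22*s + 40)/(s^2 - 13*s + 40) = (s^3 - s^2 - 22*s + 40)/(s^2 - 13*s + 40)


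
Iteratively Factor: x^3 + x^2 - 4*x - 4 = (x - 2)*(x^2 + 3*x + 2) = (x - 2)*(x + 1)*(x + 2)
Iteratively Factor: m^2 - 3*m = (m)*(m - 3)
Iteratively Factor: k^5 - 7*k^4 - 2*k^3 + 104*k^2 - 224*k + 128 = (k - 4)*(k^4 - 3*k^3 - 14*k^2 + 48*k - 32) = (k - 4)*(k - 1)*(k^3 - 2*k^2 - 16*k + 32) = (k - 4)*(k - 2)*(k - 1)*(k^2 - 16) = (k - 4)^2*(k - 2)*(k - 1)*(k + 4)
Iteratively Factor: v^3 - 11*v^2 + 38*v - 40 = (v - 5)*(v^2 - 6*v + 8) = (v - 5)*(v - 2)*(v - 4)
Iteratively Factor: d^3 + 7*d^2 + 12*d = (d + 3)*(d^2 + 4*d) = d*(d + 3)*(d + 4)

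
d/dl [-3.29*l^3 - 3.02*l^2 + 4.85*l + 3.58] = -9.87*l^2 - 6.04*l + 4.85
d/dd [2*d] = 2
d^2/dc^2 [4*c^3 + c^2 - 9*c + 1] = 24*c + 2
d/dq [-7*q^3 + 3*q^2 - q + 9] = -21*q^2 + 6*q - 1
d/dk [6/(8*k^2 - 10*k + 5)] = 12*(5 - 8*k)/(8*k^2 - 10*k + 5)^2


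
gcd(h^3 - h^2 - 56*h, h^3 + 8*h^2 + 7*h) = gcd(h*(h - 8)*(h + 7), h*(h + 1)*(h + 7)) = h^2 + 7*h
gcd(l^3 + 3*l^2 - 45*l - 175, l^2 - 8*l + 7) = l - 7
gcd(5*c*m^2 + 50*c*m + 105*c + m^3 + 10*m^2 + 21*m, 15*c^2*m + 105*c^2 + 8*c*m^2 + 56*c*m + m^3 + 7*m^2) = 5*c*m + 35*c + m^2 + 7*m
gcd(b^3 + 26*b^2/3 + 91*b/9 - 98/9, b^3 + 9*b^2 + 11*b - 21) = b + 7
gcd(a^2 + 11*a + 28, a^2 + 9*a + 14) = a + 7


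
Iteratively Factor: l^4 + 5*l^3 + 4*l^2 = (l + 4)*(l^3 + l^2) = (l + 1)*(l + 4)*(l^2) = l*(l + 1)*(l + 4)*(l)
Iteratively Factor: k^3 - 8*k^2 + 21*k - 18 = (k - 3)*(k^2 - 5*k + 6) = (k - 3)*(k - 2)*(k - 3)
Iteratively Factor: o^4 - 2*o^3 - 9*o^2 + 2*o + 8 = (o + 2)*(o^3 - 4*o^2 - o + 4) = (o - 4)*(o + 2)*(o^2 - 1) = (o - 4)*(o - 1)*(o + 2)*(o + 1)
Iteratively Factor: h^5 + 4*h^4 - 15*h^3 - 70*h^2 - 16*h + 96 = (h + 3)*(h^4 + h^3 - 18*h^2 - 16*h + 32) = (h - 1)*(h + 3)*(h^3 + 2*h^2 - 16*h - 32) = (h - 1)*(h + 3)*(h + 4)*(h^2 - 2*h - 8) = (h - 1)*(h + 2)*(h + 3)*(h + 4)*(h - 4)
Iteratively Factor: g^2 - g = (g - 1)*(g)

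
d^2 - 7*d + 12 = (d - 4)*(d - 3)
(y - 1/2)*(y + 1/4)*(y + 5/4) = y^3 + y^2 - 7*y/16 - 5/32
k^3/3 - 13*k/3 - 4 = (k/3 + 1/3)*(k - 4)*(k + 3)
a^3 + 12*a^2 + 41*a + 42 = (a + 2)*(a + 3)*(a + 7)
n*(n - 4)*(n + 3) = n^3 - n^2 - 12*n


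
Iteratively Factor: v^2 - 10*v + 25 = (v - 5)*(v - 5)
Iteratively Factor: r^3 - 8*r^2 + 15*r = (r - 3)*(r^2 - 5*r) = (r - 5)*(r - 3)*(r)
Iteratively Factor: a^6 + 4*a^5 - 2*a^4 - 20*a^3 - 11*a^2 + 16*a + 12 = (a - 1)*(a^5 + 5*a^4 + 3*a^3 - 17*a^2 - 28*a - 12) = (a - 1)*(a + 1)*(a^4 + 4*a^3 - a^2 - 16*a - 12) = (a - 1)*(a + 1)*(a + 2)*(a^3 + 2*a^2 - 5*a - 6) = (a - 1)*(a + 1)^2*(a + 2)*(a^2 + a - 6) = (a - 2)*(a - 1)*(a + 1)^2*(a + 2)*(a + 3)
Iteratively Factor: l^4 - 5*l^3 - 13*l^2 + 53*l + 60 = (l + 3)*(l^3 - 8*l^2 + 11*l + 20) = (l - 5)*(l + 3)*(l^2 - 3*l - 4) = (l - 5)*(l - 4)*(l + 3)*(l + 1)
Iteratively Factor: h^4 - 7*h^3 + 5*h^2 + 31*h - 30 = (h - 5)*(h^3 - 2*h^2 - 5*h + 6) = (h - 5)*(h - 1)*(h^2 - h - 6) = (h - 5)*(h - 3)*(h - 1)*(h + 2)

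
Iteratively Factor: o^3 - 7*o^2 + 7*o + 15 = (o - 3)*(o^2 - 4*o - 5) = (o - 3)*(o + 1)*(o - 5)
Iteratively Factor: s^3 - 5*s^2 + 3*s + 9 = (s - 3)*(s^2 - 2*s - 3) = (s - 3)*(s + 1)*(s - 3)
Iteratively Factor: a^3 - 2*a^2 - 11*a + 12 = (a - 4)*(a^2 + 2*a - 3) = (a - 4)*(a + 3)*(a - 1)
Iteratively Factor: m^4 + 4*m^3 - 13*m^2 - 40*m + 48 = (m + 4)*(m^3 - 13*m + 12) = (m + 4)^2*(m^2 - 4*m + 3) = (m - 1)*(m + 4)^2*(m - 3)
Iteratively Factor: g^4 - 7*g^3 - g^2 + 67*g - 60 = (g - 4)*(g^3 - 3*g^2 - 13*g + 15) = (g - 4)*(g + 3)*(g^2 - 6*g + 5) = (g - 4)*(g - 1)*(g + 3)*(g - 5)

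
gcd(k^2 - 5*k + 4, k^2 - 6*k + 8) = k - 4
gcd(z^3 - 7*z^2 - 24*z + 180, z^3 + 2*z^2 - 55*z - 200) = z + 5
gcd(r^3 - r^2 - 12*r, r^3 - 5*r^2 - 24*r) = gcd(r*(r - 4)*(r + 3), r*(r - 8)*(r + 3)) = r^2 + 3*r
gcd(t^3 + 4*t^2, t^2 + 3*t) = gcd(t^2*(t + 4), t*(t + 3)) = t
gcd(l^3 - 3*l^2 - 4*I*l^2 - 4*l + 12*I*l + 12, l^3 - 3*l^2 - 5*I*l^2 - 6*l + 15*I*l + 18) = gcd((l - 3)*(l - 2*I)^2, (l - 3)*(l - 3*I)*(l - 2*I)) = l^2 + l*(-3 - 2*I) + 6*I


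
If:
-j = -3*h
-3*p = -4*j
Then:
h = p/4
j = 3*p/4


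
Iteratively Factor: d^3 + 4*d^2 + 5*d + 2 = (d + 1)*(d^2 + 3*d + 2) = (d + 1)^2*(d + 2)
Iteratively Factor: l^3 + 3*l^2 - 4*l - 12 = (l + 3)*(l^2 - 4) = (l + 2)*(l + 3)*(l - 2)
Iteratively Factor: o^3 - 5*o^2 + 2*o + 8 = (o - 4)*(o^2 - o - 2) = (o - 4)*(o + 1)*(o - 2)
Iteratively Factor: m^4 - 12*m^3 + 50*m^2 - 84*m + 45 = (m - 3)*(m^3 - 9*m^2 + 23*m - 15) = (m - 3)*(m - 1)*(m^2 - 8*m + 15) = (m - 3)^2*(m - 1)*(m - 5)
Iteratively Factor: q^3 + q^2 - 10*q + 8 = (q - 1)*(q^2 + 2*q - 8) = (q - 2)*(q - 1)*(q + 4)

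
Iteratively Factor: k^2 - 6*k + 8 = (k - 4)*(k - 2)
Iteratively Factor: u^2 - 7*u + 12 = (u - 3)*(u - 4)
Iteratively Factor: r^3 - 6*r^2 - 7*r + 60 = (r + 3)*(r^2 - 9*r + 20) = (r - 5)*(r + 3)*(r - 4)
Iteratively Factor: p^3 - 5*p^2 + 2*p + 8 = (p - 4)*(p^2 - p - 2) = (p - 4)*(p - 2)*(p + 1)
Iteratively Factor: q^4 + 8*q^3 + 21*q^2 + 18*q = (q)*(q^3 + 8*q^2 + 21*q + 18) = q*(q + 3)*(q^2 + 5*q + 6) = q*(q + 3)^2*(q + 2)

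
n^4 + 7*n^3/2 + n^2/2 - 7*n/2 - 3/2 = (n - 1)*(n + 1/2)*(n + 1)*(n + 3)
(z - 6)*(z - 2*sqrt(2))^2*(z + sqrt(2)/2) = z^4 - 6*z^3 - 7*sqrt(2)*z^3/2 + 4*z^2 + 21*sqrt(2)*z^2 - 24*z + 4*sqrt(2)*z - 24*sqrt(2)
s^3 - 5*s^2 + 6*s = s*(s - 3)*(s - 2)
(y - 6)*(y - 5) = y^2 - 11*y + 30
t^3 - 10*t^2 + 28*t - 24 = (t - 6)*(t - 2)^2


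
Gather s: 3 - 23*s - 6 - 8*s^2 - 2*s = -8*s^2 - 25*s - 3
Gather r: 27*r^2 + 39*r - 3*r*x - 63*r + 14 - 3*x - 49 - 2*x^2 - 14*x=27*r^2 + r*(-3*x - 24) - 2*x^2 - 17*x - 35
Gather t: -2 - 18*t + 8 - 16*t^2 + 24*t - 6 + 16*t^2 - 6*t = 0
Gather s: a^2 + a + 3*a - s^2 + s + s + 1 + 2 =a^2 + 4*a - s^2 + 2*s + 3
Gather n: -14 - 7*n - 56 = -7*n - 70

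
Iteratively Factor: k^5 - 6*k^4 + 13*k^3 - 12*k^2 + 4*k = (k - 2)*(k^4 - 4*k^3 + 5*k^2 - 2*k) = (k - 2)*(k - 1)*(k^3 - 3*k^2 + 2*k) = (k - 2)^2*(k - 1)*(k^2 - k) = (k - 2)^2*(k - 1)^2*(k)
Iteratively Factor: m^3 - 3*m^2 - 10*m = (m + 2)*(m^2 - 5*m) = m*(m + 2)*(m - 5)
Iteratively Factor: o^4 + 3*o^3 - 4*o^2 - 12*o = (o + 3)*(o^3 - 4*o) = (o + 2)*(o + 3)*(o^2 - 2*o) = o*(o + 2)*(o + 3)*(o - 2)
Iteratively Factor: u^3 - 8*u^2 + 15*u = (u - 3)*(u^2 - 5*u) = (u - 5)*(u - 3)*(u)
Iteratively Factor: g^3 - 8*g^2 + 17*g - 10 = (g - 1)*(g^2 - 7*g + 10) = (g - 2)*(g - 1)*(g - 5)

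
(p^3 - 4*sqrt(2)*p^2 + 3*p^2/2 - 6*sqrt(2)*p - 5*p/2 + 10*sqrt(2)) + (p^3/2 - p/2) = 3*p^3/2 - 4*sqrt(2)*p^2 + 3*p^2/2 - 6*sqrt(2)*p - 3*p + 10*sqrt(2)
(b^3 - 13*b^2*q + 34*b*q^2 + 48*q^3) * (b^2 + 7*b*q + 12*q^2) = b^5 - 6*b^4*q - 45*b^3*q^2 + 130*b^2*q^3 + 744*b*q^4 + 576*q^5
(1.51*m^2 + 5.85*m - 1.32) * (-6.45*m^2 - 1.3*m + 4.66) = -9.7395*m^4 - 39.6955*m^3 + 7.9456*m^2 + 28.977*m - 6.1512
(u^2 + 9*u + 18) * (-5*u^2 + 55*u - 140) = -5*u^4 + 10*u^3 + 265*u^2 - 270*u - 2520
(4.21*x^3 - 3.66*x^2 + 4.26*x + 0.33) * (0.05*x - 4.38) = 0.2105*x^4 - 18.6228*x^3 + 16.2438*x^2 - 18.6423*x - 1.4454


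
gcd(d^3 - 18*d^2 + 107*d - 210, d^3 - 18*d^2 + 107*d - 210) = d^3 - 18*d^2 + 107*d - 210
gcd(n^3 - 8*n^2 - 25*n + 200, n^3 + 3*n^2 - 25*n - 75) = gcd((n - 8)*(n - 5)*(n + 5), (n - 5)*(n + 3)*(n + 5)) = n^2 - 25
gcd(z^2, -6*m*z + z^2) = z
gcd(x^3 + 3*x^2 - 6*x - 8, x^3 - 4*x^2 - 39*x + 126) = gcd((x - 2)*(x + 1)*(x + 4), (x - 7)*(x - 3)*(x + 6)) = 1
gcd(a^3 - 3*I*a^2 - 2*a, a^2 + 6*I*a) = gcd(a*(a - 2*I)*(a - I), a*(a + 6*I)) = a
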